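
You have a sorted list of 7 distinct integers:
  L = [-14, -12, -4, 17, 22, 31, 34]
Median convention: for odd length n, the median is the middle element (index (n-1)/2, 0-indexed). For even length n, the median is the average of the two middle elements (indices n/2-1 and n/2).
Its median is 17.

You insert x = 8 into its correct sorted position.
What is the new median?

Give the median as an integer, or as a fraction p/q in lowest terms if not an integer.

Answer: 25/2

Derivation:
Old list (sorted, length 7): [-14, -12, -4, 17, 22, 31, 34]
Old median = 17
Insert x = 8
Old length odd (7). Middle was index 3 = 17.
New length even (8). New median = avg of two middle elements.
x = 8: 3 elements are < x, 4 elements are > x.
New sorted list: [-14, -12, -4, 8, 17, 22, 31, 34]
New median = 25/2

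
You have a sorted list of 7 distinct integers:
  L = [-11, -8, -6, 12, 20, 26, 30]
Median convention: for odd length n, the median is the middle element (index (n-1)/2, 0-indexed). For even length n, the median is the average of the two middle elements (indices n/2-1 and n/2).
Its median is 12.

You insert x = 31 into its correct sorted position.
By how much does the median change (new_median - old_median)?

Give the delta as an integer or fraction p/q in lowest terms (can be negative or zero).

Answer: 4

Derivation:
Old median = 12
After inserting x = 31: new sorted = [-11, -8, -6, 12, 20, 26, 30, 31]
New median = 16
Delta = 16 - 12 = 4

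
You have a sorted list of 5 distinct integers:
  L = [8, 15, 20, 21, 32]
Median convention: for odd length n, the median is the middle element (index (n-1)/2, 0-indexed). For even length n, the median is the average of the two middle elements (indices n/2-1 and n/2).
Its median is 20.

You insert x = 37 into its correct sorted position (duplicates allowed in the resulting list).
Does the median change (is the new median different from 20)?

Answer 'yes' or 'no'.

Old median = 20
Insert x = 37
New median = 41/2
Changed? yes

Answer: yes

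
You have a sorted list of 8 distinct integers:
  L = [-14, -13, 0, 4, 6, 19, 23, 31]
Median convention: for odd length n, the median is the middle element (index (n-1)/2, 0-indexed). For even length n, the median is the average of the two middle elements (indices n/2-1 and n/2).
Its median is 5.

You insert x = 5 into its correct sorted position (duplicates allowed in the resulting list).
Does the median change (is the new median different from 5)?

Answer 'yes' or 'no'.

Old median = 5
Insert x = 5
New median = 5
Changed? no

Answer: no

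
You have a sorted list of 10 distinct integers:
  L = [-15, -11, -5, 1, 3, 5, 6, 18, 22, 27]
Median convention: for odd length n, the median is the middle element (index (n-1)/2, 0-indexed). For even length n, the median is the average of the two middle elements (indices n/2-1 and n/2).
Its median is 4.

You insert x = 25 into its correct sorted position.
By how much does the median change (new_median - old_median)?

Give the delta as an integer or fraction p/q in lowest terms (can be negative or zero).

Answer: 1

Derivation:
Old median = 4
After inserting x = 25: new sorted = [-15, -11, -5, 1, 3, 5, 6, 18, 22, 25, 27]
New median = 5
Delta = 5 - 4 = 1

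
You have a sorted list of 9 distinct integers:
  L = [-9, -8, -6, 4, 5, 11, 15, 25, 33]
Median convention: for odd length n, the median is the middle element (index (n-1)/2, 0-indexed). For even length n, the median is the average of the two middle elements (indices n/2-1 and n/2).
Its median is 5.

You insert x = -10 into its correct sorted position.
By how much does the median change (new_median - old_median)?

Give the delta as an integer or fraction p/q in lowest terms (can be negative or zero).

Old median = 5
After inserting x = -10: new sorted = [-10, -9, -8, -6, 4, 5, 11, 15, 25, 33]
New median = 9/2
Delta = 9/2 - 5 = -1/2

Answer: -1/2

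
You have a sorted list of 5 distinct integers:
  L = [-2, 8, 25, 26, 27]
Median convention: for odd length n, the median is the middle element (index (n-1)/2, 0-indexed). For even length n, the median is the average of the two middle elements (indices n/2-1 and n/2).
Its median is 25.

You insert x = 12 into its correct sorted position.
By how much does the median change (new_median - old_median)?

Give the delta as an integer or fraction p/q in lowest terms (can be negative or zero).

Answer: -13/2

Derivation:
Old median = 25
After inserting x = 12: new sorted = [-2, 8, 12, 25, 26, 27]
New median = 37/2
Delta = 37/2 - 25 = -13/2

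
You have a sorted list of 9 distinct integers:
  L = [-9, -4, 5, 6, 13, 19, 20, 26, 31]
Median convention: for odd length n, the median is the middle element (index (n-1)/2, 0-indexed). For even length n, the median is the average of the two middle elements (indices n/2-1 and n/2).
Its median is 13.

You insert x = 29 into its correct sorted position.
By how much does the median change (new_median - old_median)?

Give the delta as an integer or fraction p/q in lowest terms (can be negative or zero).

Answer: 3

Derivation:
Old median = 13
After inserting x = 29: new sorted = [-9, -4, 5, 6, 13, 19, 20, 26, 29, 31]
New median = 16
Delta = 16 - 13 = 3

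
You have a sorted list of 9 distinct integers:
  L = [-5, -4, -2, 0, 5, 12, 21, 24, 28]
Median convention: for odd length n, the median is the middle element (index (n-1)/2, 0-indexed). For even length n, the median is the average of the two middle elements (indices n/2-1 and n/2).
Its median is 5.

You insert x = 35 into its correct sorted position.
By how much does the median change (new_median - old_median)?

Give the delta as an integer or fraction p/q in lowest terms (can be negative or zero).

Answer: 7/2

Derivation:
Old median = 5
After inserting x = 35: new sorted = [-5, -4, -2, 0, 5, 12, 21, 24, 28, 35]
New median = 17/2
Delta = 17/2 - 5 = 7/2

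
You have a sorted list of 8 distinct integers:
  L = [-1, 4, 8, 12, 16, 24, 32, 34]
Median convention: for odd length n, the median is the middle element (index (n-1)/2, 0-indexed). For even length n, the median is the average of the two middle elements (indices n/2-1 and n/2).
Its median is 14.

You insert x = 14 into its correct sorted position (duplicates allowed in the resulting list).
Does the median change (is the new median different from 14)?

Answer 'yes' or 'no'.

Old median = 14
Insert x = 14
New median = 14
Changed? no

Answer: no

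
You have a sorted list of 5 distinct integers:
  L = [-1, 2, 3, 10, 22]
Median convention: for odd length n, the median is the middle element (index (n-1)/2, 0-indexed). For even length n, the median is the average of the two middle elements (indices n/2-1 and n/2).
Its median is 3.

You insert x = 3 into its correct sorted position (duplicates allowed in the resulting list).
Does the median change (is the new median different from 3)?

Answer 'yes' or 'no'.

Answer: no

Derivation:
Old median = 3
Insert x = 3
New median = 3
Changed? no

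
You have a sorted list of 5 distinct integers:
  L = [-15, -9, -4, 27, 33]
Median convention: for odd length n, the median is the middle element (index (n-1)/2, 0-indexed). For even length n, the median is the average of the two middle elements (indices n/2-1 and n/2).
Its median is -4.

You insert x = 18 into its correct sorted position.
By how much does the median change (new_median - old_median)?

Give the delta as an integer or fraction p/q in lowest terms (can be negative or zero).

Old median = -4
After inserting x = 18: new sorted = [-15, -9, -4, 18, 27, 33]
New median = 7
Delta = 7 - -4 = 11

Answer: 11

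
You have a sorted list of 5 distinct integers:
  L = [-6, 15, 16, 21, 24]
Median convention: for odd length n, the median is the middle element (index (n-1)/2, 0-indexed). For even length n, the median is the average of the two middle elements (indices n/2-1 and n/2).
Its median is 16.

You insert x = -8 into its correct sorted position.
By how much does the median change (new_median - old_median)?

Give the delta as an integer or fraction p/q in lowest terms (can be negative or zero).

Old median = 16
After inserting x = -8: new sorted = [-8, -6, 15, 16, 21, 24]
New median = 31/2
Delta = 31/2 - 16 = -1/2

Answer: -1/2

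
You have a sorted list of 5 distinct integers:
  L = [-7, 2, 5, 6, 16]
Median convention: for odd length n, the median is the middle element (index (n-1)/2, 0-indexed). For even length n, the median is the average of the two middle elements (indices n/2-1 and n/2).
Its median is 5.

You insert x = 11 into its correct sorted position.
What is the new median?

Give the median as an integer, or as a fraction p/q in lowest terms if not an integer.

Old list (sorted, length 5): [-7, 2, 5, 6, 16]
Old median = 5
Insert x = 11
Old length odd (5). Middle was index 2 = 5.
New length even (6). New median = avg of two middle elements.
x = 11: 4 elements are < x, 1 elements are > x.
New sorted list: [-7, 2, 5, 6, 11, 16]
New median = 11/2

Answer: 11/2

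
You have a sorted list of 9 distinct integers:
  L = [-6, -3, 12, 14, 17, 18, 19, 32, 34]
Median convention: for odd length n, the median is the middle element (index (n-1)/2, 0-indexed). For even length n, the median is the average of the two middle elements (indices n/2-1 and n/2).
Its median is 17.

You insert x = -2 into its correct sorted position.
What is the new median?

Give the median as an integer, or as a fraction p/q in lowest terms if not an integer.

Answer: 31/2

Derivation:
Old list (sorted, length 9): [-6, -3, 12, 14, 17, 18, 19, 32, 34]
Old median = 17
Insert x = -2
Old length odd (9). Middle was index 4 = 17.
New length even (10). New median = avg of two middle elements.
x = -2: 2 elements are < x, 7 elements are > x.
New sorted list: [-6, -3, -2, 12, 14, 17, 18, 19, 32, 34]
New median = 31/2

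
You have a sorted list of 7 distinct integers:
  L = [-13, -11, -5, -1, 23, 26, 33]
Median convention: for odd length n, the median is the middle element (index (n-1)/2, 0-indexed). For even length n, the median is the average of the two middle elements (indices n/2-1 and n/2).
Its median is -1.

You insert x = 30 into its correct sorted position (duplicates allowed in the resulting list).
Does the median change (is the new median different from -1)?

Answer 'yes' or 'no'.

Old median = -1
Insert x = 30
New median = 11
Changed? yes

Answer: yes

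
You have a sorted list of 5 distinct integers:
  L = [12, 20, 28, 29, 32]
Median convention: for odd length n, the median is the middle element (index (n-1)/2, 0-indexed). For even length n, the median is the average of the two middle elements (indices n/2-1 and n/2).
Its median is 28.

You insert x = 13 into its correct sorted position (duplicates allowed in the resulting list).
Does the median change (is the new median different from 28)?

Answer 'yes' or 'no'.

Answer: yes

Derivation:
Old median = 28
Insert x = 13
New median = 24
Changed? yes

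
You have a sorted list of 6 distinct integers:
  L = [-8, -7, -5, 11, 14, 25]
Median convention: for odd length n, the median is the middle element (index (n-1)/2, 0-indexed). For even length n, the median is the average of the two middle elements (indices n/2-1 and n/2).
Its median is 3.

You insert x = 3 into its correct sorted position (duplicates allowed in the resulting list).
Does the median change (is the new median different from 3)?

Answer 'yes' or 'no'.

Answer: no

Derivation:
Old median = 3
Insert x = 3
New median = 3
Changed? no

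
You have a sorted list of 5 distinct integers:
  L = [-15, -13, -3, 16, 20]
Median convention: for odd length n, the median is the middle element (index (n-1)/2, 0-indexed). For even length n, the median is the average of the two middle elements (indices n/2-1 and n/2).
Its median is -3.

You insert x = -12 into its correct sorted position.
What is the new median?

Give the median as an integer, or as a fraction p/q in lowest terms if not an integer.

Old list (sorted, length 5): [-15, -13, -3, 16, 20]
Old median = -3
Insert x = -12
Old length odd (5). Middle was index 2 = -3.
New length even (6). New median = avg of two middle elements.
x = -12: 2 elements are < x, 3 elements are > x.
New sorted list: [-15, -13, -12, -3, 16, 20]
New median = -15/2

Answer: -15/2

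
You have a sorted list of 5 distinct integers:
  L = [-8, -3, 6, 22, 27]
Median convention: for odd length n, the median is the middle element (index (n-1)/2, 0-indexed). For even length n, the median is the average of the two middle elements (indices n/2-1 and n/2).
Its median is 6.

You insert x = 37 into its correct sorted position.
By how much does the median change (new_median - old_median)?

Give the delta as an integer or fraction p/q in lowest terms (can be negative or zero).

Answer: 8

Derivation:
Old median = 6
After inserting x = 37: new sorted = [-8, -3, 6, 22, 27, 37]
New median = 14
Delta = 14 - 6 = 8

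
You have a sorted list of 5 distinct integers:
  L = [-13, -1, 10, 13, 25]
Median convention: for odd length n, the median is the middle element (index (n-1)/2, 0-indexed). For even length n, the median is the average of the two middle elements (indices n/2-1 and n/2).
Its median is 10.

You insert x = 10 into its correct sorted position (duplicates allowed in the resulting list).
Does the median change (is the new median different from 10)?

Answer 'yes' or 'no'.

Answer: no

Derivation:
Old median = 10
Insert x = 10
New median = 10
Changed? no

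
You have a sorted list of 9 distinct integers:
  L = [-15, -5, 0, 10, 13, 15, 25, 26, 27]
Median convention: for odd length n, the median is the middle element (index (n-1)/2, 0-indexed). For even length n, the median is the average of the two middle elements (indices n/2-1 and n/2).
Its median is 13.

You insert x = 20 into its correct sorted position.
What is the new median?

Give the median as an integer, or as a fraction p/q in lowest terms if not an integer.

Answer: 14

Derivation:
Old list (sorted, length 9): [-15, -5, 0, 10, 13, 15, 25, 26, 27]
Old median = 13
Insert x = 20
Old length odd (9). Middle was index 4 = 13.
New length even (10). New median = avg of two middle elements.
x = 20: 6 elements are < x, 3 elements are > x.
New sorted list: [-15, -5, 0, 10, 13, 15, 20, 25, 26, 27]
New median = 14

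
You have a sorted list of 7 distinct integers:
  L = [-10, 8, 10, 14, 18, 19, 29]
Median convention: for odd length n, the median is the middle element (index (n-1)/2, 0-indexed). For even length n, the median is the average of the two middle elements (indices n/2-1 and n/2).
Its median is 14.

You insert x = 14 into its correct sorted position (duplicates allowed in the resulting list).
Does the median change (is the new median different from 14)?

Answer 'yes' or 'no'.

Answer: no

Derivation:
Old median = 14
Insert x = 14
New median = 14
Changed? no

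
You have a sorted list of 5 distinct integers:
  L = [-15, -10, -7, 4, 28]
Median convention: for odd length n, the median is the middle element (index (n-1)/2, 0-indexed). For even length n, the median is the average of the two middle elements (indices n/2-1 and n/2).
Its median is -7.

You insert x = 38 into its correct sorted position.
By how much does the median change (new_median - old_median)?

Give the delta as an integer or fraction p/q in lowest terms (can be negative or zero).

Old median = -7
After inserting x = 38: new sorted = [-15, -10, -7, 4, 28, 38]
New median = -3/2
Delta = -3/2 - -7 = 11/2

Answer: 11/2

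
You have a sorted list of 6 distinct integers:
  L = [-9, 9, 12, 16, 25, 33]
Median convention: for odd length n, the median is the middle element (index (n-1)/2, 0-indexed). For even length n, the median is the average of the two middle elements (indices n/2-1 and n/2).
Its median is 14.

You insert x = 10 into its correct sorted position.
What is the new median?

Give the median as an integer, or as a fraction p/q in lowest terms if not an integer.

Old list (sorted, length 6): [-9, 9, 12, 16, 25, 33]
Old median = 14
Insert x = 10
Old length even (6). Middle pair: indices 2,3 = 12,16.
New length odd (7). New median = single middle element.
x = 10: 2 elements are < x, 4 elements are > x.
New sorted list: [-9, 9, 10, 12, 16, 25, 33]
New median = 12

Answer: 12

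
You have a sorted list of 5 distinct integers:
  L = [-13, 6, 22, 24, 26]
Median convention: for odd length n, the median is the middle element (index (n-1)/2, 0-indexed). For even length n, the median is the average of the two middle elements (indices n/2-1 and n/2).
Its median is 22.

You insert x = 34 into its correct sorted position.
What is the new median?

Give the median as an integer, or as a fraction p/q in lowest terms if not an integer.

Old list (sorted, length 5): [-13, 6, 22, 24, 26]
Old median = 22
Insert x = 34
Old length odd (5). Middle was index 2 = 22.
New length even (6). New median = avg of two middle elements.
x = 34: 5 elements are < x, 0 elements are > x.
New sorted list: [-13, 6, 22, 24, 26, 34]
New median = 23

Answer: 23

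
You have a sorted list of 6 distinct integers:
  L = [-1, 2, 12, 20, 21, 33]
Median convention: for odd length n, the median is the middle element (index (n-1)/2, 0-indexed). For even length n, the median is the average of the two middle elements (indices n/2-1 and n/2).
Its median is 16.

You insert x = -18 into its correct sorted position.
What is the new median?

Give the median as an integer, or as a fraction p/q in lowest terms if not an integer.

Answer: 12

Derivation:
Old list (sorted, length 6): [-1, 2, 12, 20, 21, 33]
Old median = 16
Insert x = -18
Old length even (6). Middle pair: indices 2,3 = 12,20.
New length odd (7). New median = single middle element.
x = -18: 0 elements are < x, 6 elements are > x.
New sorted list: [-18, -1, 2, 12, 20, 21, 33]
New median = 12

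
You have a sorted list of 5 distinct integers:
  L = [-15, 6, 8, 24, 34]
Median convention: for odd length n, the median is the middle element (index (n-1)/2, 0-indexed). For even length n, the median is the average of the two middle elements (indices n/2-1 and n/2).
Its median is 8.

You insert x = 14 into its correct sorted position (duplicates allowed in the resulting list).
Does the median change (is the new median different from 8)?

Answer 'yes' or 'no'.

Old median = 8
Insert x = 14
New median = 11
Changed? yes

Answer: yes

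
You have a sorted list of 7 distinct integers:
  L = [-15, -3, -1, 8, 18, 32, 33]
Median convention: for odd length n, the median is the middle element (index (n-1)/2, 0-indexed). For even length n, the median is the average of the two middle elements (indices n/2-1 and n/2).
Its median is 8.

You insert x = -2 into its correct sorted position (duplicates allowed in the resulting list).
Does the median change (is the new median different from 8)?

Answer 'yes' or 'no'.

Answer: yes

Derivation:
Old median = 8
Insert x = -2
New median = 7/2
Changed? yes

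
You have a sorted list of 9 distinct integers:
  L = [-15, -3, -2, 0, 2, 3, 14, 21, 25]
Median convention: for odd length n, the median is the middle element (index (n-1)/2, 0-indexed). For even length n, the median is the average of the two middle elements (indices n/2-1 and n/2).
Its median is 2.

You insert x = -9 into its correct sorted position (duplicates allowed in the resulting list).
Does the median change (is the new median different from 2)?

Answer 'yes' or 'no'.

Old median = 2
Insert x = -9
New median = 1
Changed? yes

Answer: yes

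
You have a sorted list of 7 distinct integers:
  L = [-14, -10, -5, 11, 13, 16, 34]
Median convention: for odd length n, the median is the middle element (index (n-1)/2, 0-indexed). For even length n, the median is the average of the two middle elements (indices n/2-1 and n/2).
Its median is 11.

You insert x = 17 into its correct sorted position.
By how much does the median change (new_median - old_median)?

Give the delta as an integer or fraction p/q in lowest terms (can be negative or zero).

Answer: 1

Derivation:
Old median = 11
After inserting x = 17: new sorted = [-14, -10, -5, 11, 13, 16, 17, 34]
New median = 12
Delta = 12 - 11 = 1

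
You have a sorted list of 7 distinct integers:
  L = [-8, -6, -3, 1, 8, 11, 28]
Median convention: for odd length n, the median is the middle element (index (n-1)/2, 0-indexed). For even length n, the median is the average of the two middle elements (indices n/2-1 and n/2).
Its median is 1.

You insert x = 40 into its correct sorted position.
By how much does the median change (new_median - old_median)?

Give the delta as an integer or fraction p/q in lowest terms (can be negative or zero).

Old median = 1
After inserting x = 40: new sorted = [-8, -6, -3, 1, 8, 11, 28, 40]
New median = 9/2
Delta = 9/2 - 1 = 7/2

Answer: 7/2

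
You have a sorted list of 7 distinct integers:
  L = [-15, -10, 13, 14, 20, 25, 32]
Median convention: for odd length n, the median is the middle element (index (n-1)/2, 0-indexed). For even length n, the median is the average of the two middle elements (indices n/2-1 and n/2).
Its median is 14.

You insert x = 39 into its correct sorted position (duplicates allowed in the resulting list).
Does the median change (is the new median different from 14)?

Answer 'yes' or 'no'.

Answer: yes

Derivation:
Old median = 14
Insert x = 39
New median = 17
Changed? yes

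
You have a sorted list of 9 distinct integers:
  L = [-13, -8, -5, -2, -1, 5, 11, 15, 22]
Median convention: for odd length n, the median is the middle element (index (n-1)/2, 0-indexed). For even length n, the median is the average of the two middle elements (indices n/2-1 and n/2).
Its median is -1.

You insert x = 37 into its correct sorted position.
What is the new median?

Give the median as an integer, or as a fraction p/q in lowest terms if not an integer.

Old list (sorted, length 9): [-13, -8, -5, -2, -1, 5, 11, 15, 22]
Old median = -1
Insert x = 37
Old length odd (9). Middle was index 4 = -1.
New length even (10). New median = avg of two middle elements.
x = 37: 9 elements are < x, 0 elements are > x.
New sorted list: [-13, -8, -5, -2, -1, 5, 11, 15, 22, 37]
New median = 2

Answer: 2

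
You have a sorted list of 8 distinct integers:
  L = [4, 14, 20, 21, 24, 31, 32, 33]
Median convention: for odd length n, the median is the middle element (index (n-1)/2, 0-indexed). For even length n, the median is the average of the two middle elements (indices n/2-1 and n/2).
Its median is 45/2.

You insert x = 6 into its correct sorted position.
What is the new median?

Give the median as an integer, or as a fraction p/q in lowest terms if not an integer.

Answer: 21

Derivation:
Old list (sorted, length 8): [4, 14, 20, 21, 24, 31, 32, 33]
Old median = 45/2
Insert x = 6
Old length even (8). Middle pair: indices 3,4 = 21,24.
New length odd (9). New median = single middle element.
x = 6: 1 elements are < x, 7 elements are > x.
New sorted list: [4, 6, 14, 20, 21, 24, 31, 32, 33]
New median = 21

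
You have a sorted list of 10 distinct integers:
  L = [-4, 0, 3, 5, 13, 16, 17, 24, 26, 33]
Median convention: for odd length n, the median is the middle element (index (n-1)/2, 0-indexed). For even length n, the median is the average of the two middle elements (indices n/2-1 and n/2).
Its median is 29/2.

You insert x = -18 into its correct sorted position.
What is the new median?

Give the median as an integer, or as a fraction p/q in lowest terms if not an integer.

Answer: 13

Derivation:
Old list (sorted, length 10): [-4, 0, 3, 5, 13, 16, 17, 24, 26, 33]
Old median = 29/2
Insert x = -18
Old length even (10). Middle pair: indices 4,5 = 13,16.
New length odd (11). New median = single middle element.
x = -18: 0 elements are < x, 10 elements are > x.
New sorted list: [-18, -4, 0, 3, 5, 13, 16, 17, 24, 26, 33]
New median = 13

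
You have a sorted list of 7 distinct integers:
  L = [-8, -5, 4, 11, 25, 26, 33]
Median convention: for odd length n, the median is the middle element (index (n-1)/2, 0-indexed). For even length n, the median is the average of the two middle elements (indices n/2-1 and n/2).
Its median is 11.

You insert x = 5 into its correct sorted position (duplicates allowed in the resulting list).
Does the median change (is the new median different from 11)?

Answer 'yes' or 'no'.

Answer: yes

Derivation:
Old median = 11
Insert x = 5
New median = 8
Changed? yes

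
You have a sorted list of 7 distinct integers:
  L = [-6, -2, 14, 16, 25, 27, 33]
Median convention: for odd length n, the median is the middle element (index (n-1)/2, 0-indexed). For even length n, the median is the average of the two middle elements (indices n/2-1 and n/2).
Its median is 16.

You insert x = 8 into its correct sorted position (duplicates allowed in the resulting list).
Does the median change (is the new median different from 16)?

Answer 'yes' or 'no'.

Answer: yes

Derivation:
Old median = 16
Insert x = 8
New median = 15
Changed? yes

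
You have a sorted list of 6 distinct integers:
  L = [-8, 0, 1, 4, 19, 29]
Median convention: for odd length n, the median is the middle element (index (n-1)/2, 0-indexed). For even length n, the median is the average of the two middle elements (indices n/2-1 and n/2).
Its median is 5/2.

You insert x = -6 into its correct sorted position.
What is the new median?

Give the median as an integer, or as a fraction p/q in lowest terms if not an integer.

Answer: 1

Derivation:
Old list (sorted, length 6): [-8, 0, 1, 4, 19, 29]
Old median = 5/2
Insert x = -6
Old length even (6). Middle pair: indices 2,3 = 1,4.
New length odd (7). New median = single middle element.
x = -6: 1 elements are < x, 5 elements are > x.
New sorted list: [-8, -6, 0, 1, 4, 19, 29]
New median = 1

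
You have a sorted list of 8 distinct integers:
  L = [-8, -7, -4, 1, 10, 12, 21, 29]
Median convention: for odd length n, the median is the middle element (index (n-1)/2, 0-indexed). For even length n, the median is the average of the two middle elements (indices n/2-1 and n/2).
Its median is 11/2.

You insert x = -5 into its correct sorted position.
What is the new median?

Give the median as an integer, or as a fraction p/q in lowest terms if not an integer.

Answer: 1

Derivation:
Old list (sorted, length 8): [-8, -7, -4, 1, 10, 12, 21, 29]
Old median = 11/2
Insert x = -5
Old length even (8). Middle pair: indices 3,4 = 1,10.
New length odd (9). New median = single middle element.
x = -5: 2 elements are < x, 6 elements are > x.
New sorted list: [-8, -7, -5, -4, 1, 10, 12, 21, 29]
New median = 1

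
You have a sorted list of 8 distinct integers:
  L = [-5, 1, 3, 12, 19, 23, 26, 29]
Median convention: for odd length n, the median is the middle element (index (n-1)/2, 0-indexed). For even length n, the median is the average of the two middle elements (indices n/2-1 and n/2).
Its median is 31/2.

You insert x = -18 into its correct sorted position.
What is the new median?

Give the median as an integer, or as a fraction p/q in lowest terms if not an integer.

Old list (sorted, length 8): [-5, 1, 3, 12, 19, 23, 26, 29]
Old median = 31/2
Insert x = -18
Old length even (8). Middle pair: indices 3,4 = 12,19.
New length odd (9). New median = single middle element.
x = -18: 0 elements are < x, 8 elements are > x.
New sorted list: [-18, -5, 1, 3, 12, 19, 23, 26, 29]
New median = 12

Answer: 12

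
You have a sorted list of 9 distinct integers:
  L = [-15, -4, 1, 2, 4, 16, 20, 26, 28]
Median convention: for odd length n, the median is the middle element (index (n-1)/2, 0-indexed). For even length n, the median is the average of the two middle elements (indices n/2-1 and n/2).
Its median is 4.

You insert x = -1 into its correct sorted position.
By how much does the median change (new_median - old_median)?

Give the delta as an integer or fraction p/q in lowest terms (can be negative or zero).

Old median = 4
After inserting x = -1: new sorted = [-15, -4, -1, 1, 2, 4, 16, 20, 26, 28]
New median = 3
Delta = 3 - 4 = -1

Answer: -1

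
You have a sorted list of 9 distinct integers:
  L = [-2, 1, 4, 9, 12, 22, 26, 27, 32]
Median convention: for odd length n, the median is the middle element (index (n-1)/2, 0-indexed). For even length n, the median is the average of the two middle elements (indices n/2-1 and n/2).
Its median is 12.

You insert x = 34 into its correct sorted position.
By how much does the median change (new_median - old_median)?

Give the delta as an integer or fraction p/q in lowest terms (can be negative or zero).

Old median = 12
After inserting x = 34: new sorted = [-2, 1, 4, 9, 12, 22, 26, 27, 32, 34]
New median = 17
Delta = 17 - 12 = 5

Answer: 5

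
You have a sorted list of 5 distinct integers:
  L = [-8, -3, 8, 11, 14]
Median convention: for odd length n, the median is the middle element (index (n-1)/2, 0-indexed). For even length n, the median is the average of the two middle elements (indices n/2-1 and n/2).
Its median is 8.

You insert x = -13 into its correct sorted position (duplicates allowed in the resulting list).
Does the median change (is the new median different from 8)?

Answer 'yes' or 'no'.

Old median = 8
Insert x = -13
New median = 5/2
Changed? yes

Answer: yes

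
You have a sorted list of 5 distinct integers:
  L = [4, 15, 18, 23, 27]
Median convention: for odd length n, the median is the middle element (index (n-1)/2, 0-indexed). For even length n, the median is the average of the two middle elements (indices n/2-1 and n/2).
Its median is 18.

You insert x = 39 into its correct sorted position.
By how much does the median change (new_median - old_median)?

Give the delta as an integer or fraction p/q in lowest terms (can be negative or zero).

Old median = 18
After inserting x = 39: new sorted = [4, 15, 18, 23, 27, 39]
New median = 41/2
Delta = 41/2 - 18 = 5/2

Answer: 5/2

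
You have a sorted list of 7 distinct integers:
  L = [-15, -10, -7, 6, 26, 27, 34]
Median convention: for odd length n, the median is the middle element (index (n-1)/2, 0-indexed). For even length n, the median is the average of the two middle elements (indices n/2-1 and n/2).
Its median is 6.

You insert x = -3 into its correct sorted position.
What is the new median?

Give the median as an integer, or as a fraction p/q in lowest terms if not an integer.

Answer: 3/2

Derivation:
Old list (sorted, length 7): [-15, -10, -7, 6, 26, 27, 34]
Old median = 6
Insert x = -3
Old length odd (7). Middle was index 3 = 6.
New length even (8). New median = avg of two middle elements.
x = -3: 3 elements are < x, 4 elements are > x.
New sorted list: [-15, -10, -7, -3, 6, 26, 27, 34]
New median = 3/2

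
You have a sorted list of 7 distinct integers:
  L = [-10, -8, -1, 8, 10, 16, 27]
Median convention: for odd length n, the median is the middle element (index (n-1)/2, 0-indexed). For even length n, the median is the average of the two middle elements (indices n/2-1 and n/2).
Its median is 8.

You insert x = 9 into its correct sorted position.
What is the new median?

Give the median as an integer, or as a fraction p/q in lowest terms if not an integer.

Answer: 17/2

Derivation:
Old list (sorted, length 7): [-10, -8, -1, 8, 10, 16, 27]
Old median = 8
Insert x = 9
Old length odd (7). Middle was index 3 = 8.
New length even (8). New median = avg of two middle elements.
x = 9: 4 elements are < x, 3 elements are > x.
New sorted list: [-10, -8, -1, 8, 9, 10, 16, 27]
New median = 17/2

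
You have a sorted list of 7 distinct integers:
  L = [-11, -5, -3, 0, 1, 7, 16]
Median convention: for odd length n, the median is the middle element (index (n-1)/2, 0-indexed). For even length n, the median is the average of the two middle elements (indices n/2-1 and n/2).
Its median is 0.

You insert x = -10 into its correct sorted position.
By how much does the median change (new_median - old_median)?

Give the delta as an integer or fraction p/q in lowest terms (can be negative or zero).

Old median = 0
After inserting x = -10: new sorted = [-11, -10, -5, -3, 0, 1, 7, 16]
New median = -3/2
Delta = -3/2 - 0 = -3/2

Answer: -3/2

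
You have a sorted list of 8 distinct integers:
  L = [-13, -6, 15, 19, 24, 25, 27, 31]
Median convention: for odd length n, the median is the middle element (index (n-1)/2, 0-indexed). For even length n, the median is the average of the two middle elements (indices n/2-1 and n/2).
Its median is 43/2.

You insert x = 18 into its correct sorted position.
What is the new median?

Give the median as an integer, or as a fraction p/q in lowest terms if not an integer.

Answer: 19

Derivation:
Old list (sorted, length 8): [-13, -6, 15, 19, 24, 25, 27, 31]
Old median = 43/2
Insert x = 18
Old length even (8). Middle pair: indices 3,4 = 19,24.
New length odd (9). New median = single middle element.
x = 18: 3 elements are < x, 5 elements are > x.
New sorted list: [-13, -6, 15, 18, 19, 24, 25, 27, 31]
New median = 19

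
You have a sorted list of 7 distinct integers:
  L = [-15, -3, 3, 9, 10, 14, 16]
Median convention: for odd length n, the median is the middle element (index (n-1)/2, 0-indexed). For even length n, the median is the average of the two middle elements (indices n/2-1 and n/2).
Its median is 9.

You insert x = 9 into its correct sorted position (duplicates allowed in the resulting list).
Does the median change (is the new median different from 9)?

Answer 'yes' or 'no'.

Old median = 9
Insert x = 9
New median = 9
Changed? no

Answer: no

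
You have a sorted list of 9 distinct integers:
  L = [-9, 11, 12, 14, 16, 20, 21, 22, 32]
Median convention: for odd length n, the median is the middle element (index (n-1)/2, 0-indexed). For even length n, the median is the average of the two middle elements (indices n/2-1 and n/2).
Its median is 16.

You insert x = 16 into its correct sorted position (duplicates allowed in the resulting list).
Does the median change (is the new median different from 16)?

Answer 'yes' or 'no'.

Old median = 16
Insert x = 16
New median = 16
Changed? no

Answer: no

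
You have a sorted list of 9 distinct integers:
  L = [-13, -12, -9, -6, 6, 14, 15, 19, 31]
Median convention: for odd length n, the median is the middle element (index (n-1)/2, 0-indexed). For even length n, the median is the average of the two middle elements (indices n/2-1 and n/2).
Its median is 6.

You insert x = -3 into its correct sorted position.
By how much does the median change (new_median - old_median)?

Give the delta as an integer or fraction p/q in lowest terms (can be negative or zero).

Answer: -9/2

Derivation:
Old median = 6
After inserting x = -3: new sorted = [-13, -12, -9, -6, -3, 6, 14, 15, 19, 31]
New median = 3/2
Delta = 3/2 - 6 = -9/2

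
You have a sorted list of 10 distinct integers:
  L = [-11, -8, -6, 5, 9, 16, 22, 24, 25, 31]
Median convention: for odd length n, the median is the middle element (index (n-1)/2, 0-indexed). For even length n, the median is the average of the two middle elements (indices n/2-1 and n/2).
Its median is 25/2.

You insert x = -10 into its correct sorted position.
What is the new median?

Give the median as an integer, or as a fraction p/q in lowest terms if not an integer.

Answer: 9

Derivation:
Old list (sorted, length 10): [-11, -8, -6, 5, 9, 16, 22, 24, 25, 31]
Old median = 25/2
Insert x = -10
Old length even (10). Middle pair: indices 4,5 = 9,16.
New length odd (11). New median = single middle element.
x = -10: 1 elements are < x, 9 elements are > x.
New sorted list: [-11, -10, -8, -6, 5, 9, 16, 22, 24, 25, 31]
New median = 9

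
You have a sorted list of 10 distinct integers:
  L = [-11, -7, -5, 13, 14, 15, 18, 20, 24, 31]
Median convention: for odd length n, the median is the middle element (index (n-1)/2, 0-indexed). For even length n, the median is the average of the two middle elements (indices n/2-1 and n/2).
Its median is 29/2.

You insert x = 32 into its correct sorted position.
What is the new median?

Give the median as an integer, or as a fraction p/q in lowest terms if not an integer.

Answer: 15

Derivation:
Old list (sorted, length 10): [-11, -7, -5, 13, 14, 15, 18, 20, 24, 31]
Old median = 29/2
Insert x = 32
Old length even (10). Middle pair: indices 4,5 = 14,15.
New length odd (11). New median = single middle element.
x = 32: 10 elements are < x, 0 elements are > x.
New sorted list: [-11, -7, -5, 13, 14, 15, 18, 20, 24, 31, 32]
New median = 15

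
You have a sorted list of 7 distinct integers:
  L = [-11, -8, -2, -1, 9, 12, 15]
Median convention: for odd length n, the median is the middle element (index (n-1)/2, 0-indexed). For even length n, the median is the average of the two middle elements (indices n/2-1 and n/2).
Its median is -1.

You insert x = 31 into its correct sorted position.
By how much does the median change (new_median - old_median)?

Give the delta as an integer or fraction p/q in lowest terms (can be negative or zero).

Old median = -1
After inserting x = 31: new sorted = [-11, -8, -2, -1, 9, 12, 15, 31]
New median = 4
Delta = 4 - -1 = 5

Answer: 5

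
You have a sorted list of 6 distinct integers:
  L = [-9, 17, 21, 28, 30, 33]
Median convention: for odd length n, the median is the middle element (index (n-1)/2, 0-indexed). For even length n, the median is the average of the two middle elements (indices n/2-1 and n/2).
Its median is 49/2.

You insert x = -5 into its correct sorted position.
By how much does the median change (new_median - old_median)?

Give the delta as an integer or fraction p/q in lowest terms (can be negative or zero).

Answer: -7/2

Derivation:
Old median = 49/2
After inserting x = -5: new sorted = [-9, -5, 17, 21, 28, 30, 33]
New median = 21
Delta = 21 - 49/2 = -7/2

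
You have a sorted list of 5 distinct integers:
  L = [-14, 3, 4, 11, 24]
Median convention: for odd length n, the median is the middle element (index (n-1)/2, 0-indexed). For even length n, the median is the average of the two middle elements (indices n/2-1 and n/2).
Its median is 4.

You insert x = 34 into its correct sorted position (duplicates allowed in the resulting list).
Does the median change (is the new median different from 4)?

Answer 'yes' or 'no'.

Answer: yes

Derivation:
Old median = 4
Insert x = 34
New median = 15/2
Changed? yes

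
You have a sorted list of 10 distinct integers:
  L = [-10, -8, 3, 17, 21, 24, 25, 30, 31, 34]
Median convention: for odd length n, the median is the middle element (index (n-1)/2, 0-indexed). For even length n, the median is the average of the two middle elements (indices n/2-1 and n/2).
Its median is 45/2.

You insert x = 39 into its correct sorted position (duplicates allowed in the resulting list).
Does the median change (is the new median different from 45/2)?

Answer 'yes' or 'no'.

Answer: yes

Derivation:
Old median = 45/2
Insert x = 39
New median = 24
Changed? yes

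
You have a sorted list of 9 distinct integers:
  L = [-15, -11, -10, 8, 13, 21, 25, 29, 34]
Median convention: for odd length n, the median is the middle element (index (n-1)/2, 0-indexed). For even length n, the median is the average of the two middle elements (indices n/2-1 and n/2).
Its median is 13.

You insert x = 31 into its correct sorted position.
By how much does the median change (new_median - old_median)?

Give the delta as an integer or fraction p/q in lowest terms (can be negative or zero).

Answer: 4

Derivation:
Old median = 13
After inserting x = 31: new sorted = [-15, -11, -10, 8, 13, 21, 25, 29, 31, 34]
New median = 17
Delta = 17 - 13 = 4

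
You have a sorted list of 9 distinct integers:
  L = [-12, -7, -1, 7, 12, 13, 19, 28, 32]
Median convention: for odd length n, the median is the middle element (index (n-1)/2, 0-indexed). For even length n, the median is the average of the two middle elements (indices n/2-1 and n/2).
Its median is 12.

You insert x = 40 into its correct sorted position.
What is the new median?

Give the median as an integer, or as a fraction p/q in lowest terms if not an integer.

Old list (sorted, length 9): [-12, -7, -1, 7, 12, 13, 19, 28, 32]
Old median = 12
Insert x = 40
Old length odd (9). Middle was index 4 = 12.
New length even (10). New median = avg of two middle elements.
x = 40: 9 elements are < x, 0 elements are > x.
New sorted list: [-12, -7, -1, 7, 12, 13, 19, 28, 32, 40]
New median = 25/2

Answer: 25/2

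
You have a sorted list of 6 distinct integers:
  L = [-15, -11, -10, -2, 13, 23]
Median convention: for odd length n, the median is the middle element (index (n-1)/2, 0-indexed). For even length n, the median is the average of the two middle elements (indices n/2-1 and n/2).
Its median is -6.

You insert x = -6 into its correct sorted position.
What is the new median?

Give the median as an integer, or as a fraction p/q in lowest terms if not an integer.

Old list (sorted, length 6): [-15, -11, -10, -2, 13, 23]
Old median = -6
Insert x = -6
Old length even (6). Middle pair: indices 2,3 = -10,-2.
New length odd (7). New median = single middle element.
x = -6: 3 elements are < x, 3 elements are > x.
New sorted list: [-15, -11, -10, -6, -2, 13, 23]
New median = -6

Answer: -6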